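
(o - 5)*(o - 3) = o^2 - 8*o + 15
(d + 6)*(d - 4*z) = d^2 - 4*d*z + 6*d - 24*z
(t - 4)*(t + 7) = t^2 + 3*t - 28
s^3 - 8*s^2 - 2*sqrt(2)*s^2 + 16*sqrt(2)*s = s*(s - 8)*(s - 2*sqrt(2))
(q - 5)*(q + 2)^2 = q^3 - q^2 - 16*q - 20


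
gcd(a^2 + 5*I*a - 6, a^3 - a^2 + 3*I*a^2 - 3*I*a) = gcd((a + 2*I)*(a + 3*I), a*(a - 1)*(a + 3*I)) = a + 3*I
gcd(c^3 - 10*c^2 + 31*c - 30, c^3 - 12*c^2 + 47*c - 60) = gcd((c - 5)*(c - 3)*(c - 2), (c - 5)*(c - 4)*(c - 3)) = c^2 - 8*c + 15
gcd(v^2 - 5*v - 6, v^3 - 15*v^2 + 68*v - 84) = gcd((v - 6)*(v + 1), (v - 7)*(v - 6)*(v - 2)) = v - 6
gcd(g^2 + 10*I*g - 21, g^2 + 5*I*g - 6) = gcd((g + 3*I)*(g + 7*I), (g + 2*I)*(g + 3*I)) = g + 3*I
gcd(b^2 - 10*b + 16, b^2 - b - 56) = b - 8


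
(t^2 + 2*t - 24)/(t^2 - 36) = (t - 4)/(t - 6)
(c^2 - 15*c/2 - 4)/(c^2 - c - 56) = (c + 1/2)/(c + 7)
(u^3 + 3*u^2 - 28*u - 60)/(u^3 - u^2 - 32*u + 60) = (u + 2)/(u - 2)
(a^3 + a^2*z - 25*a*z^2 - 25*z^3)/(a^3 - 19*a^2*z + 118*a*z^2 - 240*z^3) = (a^2 + 6*a*z + 5*z^2)/(a^2 - 14*a*z + 48*z^2)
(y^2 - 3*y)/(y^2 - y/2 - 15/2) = 2*y/(2*y + 5)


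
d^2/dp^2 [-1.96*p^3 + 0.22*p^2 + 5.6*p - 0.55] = 0.44 - 11.76*p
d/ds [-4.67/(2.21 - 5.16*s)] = -24.0972/(5.16*s - 2.21)^2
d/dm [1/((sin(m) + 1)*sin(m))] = -(2/tan(m) + cos(m)/sin(m)^2)/(sin(m) + 1)^2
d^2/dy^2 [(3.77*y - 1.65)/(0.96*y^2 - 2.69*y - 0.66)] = ((23.4506 - 21.7152*y)*(-0.96*y^2 + 2.69*y + 0.66) - (1.92*y - 2.69)*(3.77*y - 1.65)*(3.84*y - 5.38))/(-0.96*y^2 + 2.69*y + 0.66)^3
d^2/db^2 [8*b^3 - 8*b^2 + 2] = 48*b - 16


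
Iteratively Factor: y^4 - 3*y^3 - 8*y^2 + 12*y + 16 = (y + 2)*(y^3 - 5*y^2 + 2*y + 8) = (y - 4)*(y + 2)*(y^2 - y - 2) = (y - 4)*(y - 2)*(y + 2)*(y + 1)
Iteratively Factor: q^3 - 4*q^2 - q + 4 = (q - 4)*(q^2 - 1) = (q - 4)*(q + 1)*(q - 1)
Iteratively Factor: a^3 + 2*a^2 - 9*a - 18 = (a + 3)*(a^2 - a - 6) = (a + 2)*(a + 3)*(a - 3)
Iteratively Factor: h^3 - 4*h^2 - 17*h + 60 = (h + 4)*(h^2 - 8*h + 15) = (h - 5)*(h + 4)*(h - 3)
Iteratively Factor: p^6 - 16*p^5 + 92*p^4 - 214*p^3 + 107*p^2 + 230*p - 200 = (p - 2)*(p^5 - 14*p^4 + 64*p^3 - 86*p^2 - 65*p + 100) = (p - 5)*(p - 2)*(p^4 - 9*p^3 + 19*p^2 + 9*p - 20) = (p - 5)*(p - 2)*(p - 1)*(p^3 - 8*p^2 + 11*p + 20) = (p - 5)^2*(p - 2)*(p - 1)*(p^2 - 3*p - 4) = (p - 5)^2*(p - 2)*(p - 1)*(p + 1)*(p - 4)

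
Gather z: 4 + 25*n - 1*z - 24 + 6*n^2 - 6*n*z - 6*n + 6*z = 6*n^2 + 19*n + z*(5 - 6*n) - 20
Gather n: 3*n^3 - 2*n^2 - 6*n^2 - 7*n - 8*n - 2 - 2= 3*n^3 - 8*n^2 - 15*n - 4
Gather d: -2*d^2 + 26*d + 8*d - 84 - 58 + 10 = -2*d^2 + 34*d - 132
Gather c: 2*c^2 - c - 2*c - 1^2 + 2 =2*c^2 - 3*c + 1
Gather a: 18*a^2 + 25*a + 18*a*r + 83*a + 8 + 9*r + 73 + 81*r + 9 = 18*a^2 + a*(18*r + 108) + 90*r + 90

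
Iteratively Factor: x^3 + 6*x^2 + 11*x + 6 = (x + 1)*(x^2 + 5*x + 6) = (x + 1)*(x + 3)*(x + 2)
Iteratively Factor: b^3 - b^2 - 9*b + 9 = (b - 3)*(b^2 + 2*b - 3) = (b - 3)*(b - 1)*(b + 3)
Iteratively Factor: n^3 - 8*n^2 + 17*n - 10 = (n - 1)*(n^2 - 7*n + 10) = (n - 5)*(n - 1)*(n - 2)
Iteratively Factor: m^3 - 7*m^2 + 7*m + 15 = (m - 5)*(m^2 - 2*m - 3) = (m - 5)*(m - 3)*(m + 1)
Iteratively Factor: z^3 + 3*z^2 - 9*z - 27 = (z + 3)*(z^2 - 9) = (z + 3)^2*(z - 3)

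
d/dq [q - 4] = 1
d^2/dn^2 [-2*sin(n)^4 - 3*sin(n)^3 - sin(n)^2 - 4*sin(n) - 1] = 32*sin(n)^4 + 27*sin(n)^3 - 20*sin(n)^2 - 14*sin(n) - 2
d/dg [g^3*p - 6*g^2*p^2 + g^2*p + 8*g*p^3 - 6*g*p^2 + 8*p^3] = p*(3*g^2 - 12*g*p + 2*g + 8*p^2 - 6*p)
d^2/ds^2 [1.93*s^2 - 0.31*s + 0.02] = 3.86000000000000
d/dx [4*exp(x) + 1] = 4*exp(x)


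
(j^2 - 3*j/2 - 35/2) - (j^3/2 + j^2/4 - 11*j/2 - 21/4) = -j^3/2 + 3*j^2/4 + 4*j - 49/4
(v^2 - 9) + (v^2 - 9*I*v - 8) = 2*v^2 - 9*I*v - 17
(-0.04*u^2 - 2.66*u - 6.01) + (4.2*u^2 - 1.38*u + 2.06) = 4.16*u^2 - 4.04*u - 3.95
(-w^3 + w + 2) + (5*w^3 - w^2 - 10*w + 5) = 4*w^3 - w^2 - 9*w + 7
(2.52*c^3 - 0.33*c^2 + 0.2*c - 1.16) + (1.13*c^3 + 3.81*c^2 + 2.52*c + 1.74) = 3.65*c^3 + 3.48*c^2 + 2.72*c + 0.58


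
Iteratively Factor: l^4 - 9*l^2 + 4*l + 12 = (l + 1)*(l^3 - l^2 - 8*l + 12) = (l + 1)*(l + 3)*(l^2 - 4*l + 4) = (l - 2)*(l + 1)*(l + 3)*(l - 2)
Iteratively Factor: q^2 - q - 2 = (q + 1)*(q - 2)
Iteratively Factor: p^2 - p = (p)*(p - 1)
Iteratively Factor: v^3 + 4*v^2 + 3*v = (v)*(v^2 + 4*v + 3) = v*(v + 3)*(v + 1)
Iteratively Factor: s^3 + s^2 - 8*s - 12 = (s + 2)*(s^2 - s - 6) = (s - 3)*(s + 2)*(s + 2)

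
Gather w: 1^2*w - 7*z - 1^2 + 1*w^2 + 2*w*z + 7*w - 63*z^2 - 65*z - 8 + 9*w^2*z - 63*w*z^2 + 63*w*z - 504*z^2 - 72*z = w^2*(9*z + 1) + w*(-63*z^2 + 65*z + 8) - 567*z^2 - 144*z - 9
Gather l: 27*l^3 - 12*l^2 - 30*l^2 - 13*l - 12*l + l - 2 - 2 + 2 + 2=27*l^3 - 42*l^2 - 24*l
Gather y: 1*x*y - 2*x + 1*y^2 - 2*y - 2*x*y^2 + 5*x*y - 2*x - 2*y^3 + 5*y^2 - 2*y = -4*x - 2*y^3 + y^2*(6 - 2*x) + y*(6*x - 4)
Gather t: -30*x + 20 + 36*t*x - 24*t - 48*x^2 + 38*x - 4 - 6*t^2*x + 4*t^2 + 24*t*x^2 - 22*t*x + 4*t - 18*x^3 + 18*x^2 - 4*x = t^2*(4 - 6*x) + t*(24*x^2 + 14*x - 20) - 18*x^3 - 30*x^2 + 4*x + 16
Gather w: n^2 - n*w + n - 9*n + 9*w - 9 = n^2 - 8*n + w*(9 - n) - 9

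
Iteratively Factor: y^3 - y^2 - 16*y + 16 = (y - 1)*(y^2 - 16) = (y - 1)*(y + 4)*(y - 4)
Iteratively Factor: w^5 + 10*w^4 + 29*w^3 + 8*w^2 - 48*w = (w + 4)*(w^4 + 6*w^3 + 5*w^2 - 12*w) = w*(w + 4)*(w^3 + 6*w^2 + 5*w - 12) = w*(w - 1)*(w + 4)*(w^2 + 7*w + 12) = w*(w - 1)*(w + 4)^2*(w + 3)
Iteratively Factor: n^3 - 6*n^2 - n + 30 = (n - 3)*(n^2 - 3*n - 10) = (n - 5)*(n - 3)*(n + 2)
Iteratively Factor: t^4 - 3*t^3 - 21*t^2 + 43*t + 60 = (t + 1)*(t^3 - 4*t^2 - 17*t + 60) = (t + 1)*(t + 4)*(t^2 - 8*t + 15) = (t - 3)*(t + 1)*(t + 4)*(t - 5)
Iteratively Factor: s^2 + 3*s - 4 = (s + 4)*(s - 1)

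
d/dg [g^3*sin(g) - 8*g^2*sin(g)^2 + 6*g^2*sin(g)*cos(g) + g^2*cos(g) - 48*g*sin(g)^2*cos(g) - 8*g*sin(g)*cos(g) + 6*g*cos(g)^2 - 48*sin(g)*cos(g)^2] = g^3*cos(g) + 2*g^2*sin(g) - 8*g^2*sin(2*g) + 6*g^2*cos(2*g) + 12*g*sin(g) - 36*g*sin(3*g) + 2*g*cos(g) - 8*g - 4*sin(2*g) - 24*cos(g) + 3*cos(2*g) - 24*cos(3*g) + 3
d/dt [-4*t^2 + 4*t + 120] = 4 - 8*t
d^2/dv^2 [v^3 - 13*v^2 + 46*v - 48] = 6*v - 26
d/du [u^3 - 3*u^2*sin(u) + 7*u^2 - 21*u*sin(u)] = -3*u^2*cos(u) + 3*u^2 - 6*u*sin(u) - 21*u*cos(u) + 14*u - 21*sin(u)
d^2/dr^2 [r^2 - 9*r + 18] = 2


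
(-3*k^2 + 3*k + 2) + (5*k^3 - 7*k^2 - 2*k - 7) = 5*k^3 - 10*k^2 + k - 5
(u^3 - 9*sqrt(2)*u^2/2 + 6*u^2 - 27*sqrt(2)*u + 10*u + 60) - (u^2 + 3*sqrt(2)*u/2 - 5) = u^3 - 9*sqrt(2)*u^2/2 + 5*u^2 - 57*sqrt(2)*u/2 + 10*u + 65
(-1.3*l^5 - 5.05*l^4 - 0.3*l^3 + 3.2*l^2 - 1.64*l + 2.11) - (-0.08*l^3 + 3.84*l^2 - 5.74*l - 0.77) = -1.3*l^5 - 5.05*l^4 - 0.22*l^3 - 0.64*l^2 + 4.1*l + 2.88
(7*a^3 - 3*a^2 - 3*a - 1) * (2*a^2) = 14*a^5 - 6*a^4 - 6*a^3 - 2*a^2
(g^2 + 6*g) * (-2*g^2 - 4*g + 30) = -2*g^4 - 16*g^3 + 6*g^2 + 180*g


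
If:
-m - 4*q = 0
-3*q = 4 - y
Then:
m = 16/3 - 4*y/3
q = y/3 - 4/3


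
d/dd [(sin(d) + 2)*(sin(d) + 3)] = (2*sin(d) + 5)*cos(d)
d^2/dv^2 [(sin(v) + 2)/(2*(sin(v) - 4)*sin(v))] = (-sin(v)^2 - 12*sin(v) + 26 - 20/sin(v) - 48/sin(v)^2 + 64/sin(v)^3)/(2*(sin(v) - 4)^3)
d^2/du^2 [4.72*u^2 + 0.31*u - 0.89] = 9.44000000000000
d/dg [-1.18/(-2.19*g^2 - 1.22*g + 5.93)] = (-5.1684*g - 1.4396)/(2.19*g^2 + 1.22*g - 5.93)^2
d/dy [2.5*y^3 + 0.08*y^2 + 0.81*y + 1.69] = 7.5*y^2 + 0.16*y + 0.81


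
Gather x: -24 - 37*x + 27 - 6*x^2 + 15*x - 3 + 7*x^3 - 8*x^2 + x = 7*x^3 - 14*x^2 - 21*x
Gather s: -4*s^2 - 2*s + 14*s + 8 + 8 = -4*s^2 + 12*s + 16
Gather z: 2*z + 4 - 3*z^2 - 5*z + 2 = -3*z^2 - 3*z + 6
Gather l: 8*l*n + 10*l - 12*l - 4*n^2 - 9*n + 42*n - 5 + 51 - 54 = l*(8*n - 2) - 4*n^2 + 33*n - 8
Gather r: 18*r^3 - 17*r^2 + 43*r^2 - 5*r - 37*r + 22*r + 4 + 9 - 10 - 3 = 18*r^3 + 26*r^2 - 20*r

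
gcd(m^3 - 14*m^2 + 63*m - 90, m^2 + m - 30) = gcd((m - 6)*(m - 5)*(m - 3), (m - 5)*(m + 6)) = m - 5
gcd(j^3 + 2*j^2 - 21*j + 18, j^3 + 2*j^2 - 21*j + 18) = j^3 + 2*j^2 - 21*j + 18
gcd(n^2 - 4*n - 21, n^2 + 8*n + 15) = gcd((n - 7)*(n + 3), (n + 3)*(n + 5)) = n + 3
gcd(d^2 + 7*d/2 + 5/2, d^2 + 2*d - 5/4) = d + 5/2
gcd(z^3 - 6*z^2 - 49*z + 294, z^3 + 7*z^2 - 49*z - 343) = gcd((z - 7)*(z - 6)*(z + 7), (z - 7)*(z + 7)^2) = z^2 - 49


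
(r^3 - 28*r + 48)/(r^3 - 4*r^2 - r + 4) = (r^2 + 4*r - 12)/(r^2 - 1)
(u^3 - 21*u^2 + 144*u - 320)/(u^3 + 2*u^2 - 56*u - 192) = (u^2 - 13*u + 40)/(u^2 + 10*u + 24)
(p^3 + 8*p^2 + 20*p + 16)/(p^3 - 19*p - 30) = (p^2 + 6*p + 8)/(p^2 - 2*p - 15)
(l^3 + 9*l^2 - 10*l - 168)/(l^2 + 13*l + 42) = l - 4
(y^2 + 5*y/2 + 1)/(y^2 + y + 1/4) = 2*(y + 2)/(2*y + 1)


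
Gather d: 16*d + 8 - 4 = 16*d + 4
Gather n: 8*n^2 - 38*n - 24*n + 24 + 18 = 8*n^2 - 62*n + 42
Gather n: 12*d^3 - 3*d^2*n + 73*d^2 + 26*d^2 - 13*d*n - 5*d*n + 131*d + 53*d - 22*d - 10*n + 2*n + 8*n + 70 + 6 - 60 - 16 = 12*d^3 + 99*d^2 + 162*d + n*(-3*d^2 - 18*d)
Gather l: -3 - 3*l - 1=-3*l - 4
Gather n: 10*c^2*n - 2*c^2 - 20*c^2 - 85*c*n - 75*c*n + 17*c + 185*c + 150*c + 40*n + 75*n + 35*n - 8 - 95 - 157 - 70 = -22*c^2 + 352*c + n*(10*c^2 - 160*c + 150) - 330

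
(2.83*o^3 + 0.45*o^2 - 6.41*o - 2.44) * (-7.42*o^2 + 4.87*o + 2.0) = -20.9986*o^5 + 10.4431*o^4 + 55.4137*o^3 - 12.2119*o^2 - 24.7028*o - 4.88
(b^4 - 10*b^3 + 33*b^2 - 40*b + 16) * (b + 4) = b^5 - 6*b^4 - 7*b^3 + 92*b^2 - 144*b + 64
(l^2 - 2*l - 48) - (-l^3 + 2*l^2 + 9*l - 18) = l^3 - l^2 - 11*l - 30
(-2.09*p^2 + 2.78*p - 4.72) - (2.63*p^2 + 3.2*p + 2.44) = -4.72*p^2 - 0.42*p - 7.16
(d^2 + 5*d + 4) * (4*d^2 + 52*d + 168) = 4*d^4 + 72*d^3 + 444*d^2 + 1048*d + 672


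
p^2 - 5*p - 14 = (p - 7)*(p + 2)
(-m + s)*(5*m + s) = -5*m^2 + 4*m*s + s^2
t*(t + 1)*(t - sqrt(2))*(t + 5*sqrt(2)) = t^4 + t^3 + 4*sqrt(2)*t^3 - 10*t^2 + 4*sqrt(2)*t^2 - 10*t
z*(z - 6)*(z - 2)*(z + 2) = z^4 - 6*z^3 - 4*z^2 + 24*z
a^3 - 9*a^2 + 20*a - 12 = (a - 6)*(a - 2)*(a - 1)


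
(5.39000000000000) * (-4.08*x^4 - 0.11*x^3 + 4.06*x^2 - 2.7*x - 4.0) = -21.9912*x^4 - 0.5929*x^3 + 21.8834*x^2 - 14.553*x - 21.56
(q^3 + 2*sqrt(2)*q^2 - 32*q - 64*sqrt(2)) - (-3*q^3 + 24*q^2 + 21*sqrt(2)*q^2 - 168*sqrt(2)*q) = 4*q^3 - 19*sqrt(2)*q^2 - 24*q^2 - 32*q + 168*sqrt(2)*q - 64*sqrt(2)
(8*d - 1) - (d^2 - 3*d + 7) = -d^2 + 11*d - 8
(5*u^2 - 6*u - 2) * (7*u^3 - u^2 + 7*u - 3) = 35*u^5 - 47*u^4 + 27*u^3 - 55*u^2 + 4*u + 6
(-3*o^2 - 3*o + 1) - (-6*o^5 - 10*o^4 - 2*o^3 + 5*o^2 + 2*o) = 6*o^5 + 10*o^4 + 2*o^3 - 8*o^2 - 5*o + 1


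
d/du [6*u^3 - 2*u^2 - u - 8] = 18*u^2 - 4*u - 1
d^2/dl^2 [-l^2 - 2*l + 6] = -2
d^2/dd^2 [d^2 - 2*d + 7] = 2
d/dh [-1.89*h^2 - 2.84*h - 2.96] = -3.78*h - 2.84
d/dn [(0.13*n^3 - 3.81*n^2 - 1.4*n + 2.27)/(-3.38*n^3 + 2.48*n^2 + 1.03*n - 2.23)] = (-12.5554*n^4 - 9.1962*n^3 + 21.6958*n^2 + 5.7334*n + 0.7839)/(11.4244*n^6 - 16.7648*n^5 - 0.812399999999999*n^4 + 20.1836*n^3 - 9.9999*n^2 - 4.5938*n + 4.9729)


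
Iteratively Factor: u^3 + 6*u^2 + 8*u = (u)*(u^2 + 6*u + 8) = u*(u + 4)*(u + 2)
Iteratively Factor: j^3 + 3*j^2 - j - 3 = (j + 3)*(j^2 - 1) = (j + 1)*(j + 3)*(j - 1)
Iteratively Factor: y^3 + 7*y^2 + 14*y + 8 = (y + 1)*(y^2 + 6*y + 8) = (y + 1)*(y + 2)*(y + 4)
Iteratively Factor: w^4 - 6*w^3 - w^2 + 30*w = (w + 2)*(w^3 - 8*w^2 + 15*w) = (w - 3)*(w + 2)*(w^2 - 5*w) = (w - 5)*(w - 3)*(w + 2)*(w)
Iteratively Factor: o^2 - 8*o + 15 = (o - 5)*(o - 3)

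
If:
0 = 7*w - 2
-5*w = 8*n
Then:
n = -5/28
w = 2/7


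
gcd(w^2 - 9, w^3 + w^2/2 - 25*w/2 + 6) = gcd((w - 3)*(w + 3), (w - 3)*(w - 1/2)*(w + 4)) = w - 3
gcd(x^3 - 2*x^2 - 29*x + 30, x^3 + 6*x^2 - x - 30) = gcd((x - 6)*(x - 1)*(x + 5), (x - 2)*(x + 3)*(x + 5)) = x + 5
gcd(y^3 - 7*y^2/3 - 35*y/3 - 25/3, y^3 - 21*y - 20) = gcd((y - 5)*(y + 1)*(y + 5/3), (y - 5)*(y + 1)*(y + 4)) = y^2 - 4*y - 5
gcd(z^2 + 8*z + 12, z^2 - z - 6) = z + 2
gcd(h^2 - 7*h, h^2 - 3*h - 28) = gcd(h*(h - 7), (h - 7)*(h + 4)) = h - 7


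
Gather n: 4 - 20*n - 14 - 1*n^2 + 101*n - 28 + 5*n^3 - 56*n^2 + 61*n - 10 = 5*n^3 - 57*n^2 + 142*n - 48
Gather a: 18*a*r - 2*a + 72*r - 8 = a*(18*r - 2) + 72*r - 8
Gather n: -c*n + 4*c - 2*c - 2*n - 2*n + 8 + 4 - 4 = 2*c + n*(-c - 4) + 8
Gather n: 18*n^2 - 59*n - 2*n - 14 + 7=18*n^2 - 61*n - 7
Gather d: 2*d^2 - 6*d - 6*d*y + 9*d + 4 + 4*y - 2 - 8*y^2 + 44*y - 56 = 2*d^2 + d*(3 - 6*y) - 8*y^2 + 48*y - 54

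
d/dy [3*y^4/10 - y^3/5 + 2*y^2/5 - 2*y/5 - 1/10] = 6*y^3/5 - 3*y^2/5 + 4*y/5 - 2/5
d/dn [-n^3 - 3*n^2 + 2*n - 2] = -3*n^2 - 6*n + 2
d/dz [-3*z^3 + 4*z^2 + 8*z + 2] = -9*z^2 + 8*z + 8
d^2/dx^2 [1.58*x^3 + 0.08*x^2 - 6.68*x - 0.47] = 9.48*x + 0.16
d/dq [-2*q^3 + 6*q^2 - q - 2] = -6*q^2 + 12*q - 1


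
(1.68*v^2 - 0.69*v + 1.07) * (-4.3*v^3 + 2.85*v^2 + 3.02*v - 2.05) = -7.224*v^5 + 7.755*v^4 - 1.4939*v^3 - 2.4783*v^2 + 4.6459*v - 2.1935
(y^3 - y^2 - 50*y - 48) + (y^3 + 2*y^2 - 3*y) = 2*y^3 + y^2 - 53*y - 48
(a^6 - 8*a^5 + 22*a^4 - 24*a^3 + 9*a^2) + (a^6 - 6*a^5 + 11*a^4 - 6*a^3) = 2*a^6 - 14*a^5 + 33*a^4 - 30*a^3 + 9*a^2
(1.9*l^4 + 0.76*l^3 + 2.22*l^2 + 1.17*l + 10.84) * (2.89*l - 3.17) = 5.491*l^5 - 3.8266*l^4 + 4.0066*l^3 - 3.6561*l^2 + 27.6187*l - 34.3628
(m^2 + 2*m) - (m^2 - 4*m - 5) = 6*m + 5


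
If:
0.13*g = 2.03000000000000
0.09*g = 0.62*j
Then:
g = 15.62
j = 2.27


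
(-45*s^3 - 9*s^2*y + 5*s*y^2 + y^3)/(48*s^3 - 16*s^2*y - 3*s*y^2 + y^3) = (15*s^2 + 8*s*y + y^2)/(-16*s^2 + y^2)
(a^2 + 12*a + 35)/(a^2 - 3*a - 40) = (a + 7)/(a - 8)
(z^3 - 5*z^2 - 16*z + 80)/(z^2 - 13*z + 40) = (z^2 - 16)/(z - 8)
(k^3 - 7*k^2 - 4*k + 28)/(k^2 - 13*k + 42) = (k^2 - 4)/(k - 6)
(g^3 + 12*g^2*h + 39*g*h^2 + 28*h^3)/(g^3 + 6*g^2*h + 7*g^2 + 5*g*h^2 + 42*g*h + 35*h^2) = (g^2 + 11*g*h + 28*h^2)/(g^2 + 5*g*h + 7*g + 35*h)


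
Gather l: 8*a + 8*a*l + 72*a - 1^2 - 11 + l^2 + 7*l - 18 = 80*a + l^2 + l*(8*a + 7) - 30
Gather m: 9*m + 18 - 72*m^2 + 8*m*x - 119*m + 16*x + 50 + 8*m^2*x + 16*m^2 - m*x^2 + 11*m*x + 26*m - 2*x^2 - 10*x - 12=m^2*(8*x - 56) + m*(-x^2 + 19*x - 84) - 2*x^2 + 6*x + 56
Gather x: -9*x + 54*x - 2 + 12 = 45*x + 10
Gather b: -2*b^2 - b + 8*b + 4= -2*b^2 + 7*b + 4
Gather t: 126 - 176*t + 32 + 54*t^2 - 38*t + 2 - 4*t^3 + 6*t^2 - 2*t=-4*t^3 + 60*t^2 - 216*t + 160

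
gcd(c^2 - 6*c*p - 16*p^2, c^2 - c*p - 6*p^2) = c + 2*p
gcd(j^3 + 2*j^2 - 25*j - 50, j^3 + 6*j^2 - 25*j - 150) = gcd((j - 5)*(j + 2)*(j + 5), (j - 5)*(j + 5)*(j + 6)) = j^2 - 25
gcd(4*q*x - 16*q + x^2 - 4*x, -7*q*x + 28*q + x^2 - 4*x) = x - 4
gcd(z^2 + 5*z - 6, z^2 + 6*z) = z + 6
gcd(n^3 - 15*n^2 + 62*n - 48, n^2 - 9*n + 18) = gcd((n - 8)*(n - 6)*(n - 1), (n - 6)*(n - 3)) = n - 6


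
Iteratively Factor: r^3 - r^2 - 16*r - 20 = (r + 2)*(r^2 - 3*r - 10) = (r - 5)*(r + 2)*(r + 2)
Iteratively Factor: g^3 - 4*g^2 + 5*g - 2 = (g - 2)*(g^2 - 2*g + 1) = (g - 2)*(g - 1)*(g - 1)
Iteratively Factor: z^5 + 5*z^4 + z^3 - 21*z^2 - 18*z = (z - 2)*(z^4 + 7*z^3 + 15*z^2 + 9*z) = (z - 2)*(z + 3)*(z^3 + 4*z^2 + 3*z) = z*(z - 2)*(z + 3)*(z^2 + 4*z + 3) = z*(z - 2)*(z + 1)*(z + 3)*(z + 3)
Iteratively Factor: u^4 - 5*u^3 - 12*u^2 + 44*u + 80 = (u + 2)*(u^3 - 7*u^2 + 2*u + 40) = (u + 2)^2*(u^2 - 9*u + 20) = (u - 5)*(u + 2)^2*(u - 4)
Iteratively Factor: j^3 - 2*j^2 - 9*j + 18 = (j - 3)*(j^2 + j - 6) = (j - 3)*(j + 3)*(j - 2)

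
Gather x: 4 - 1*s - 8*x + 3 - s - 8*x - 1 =-2*s - 16*x + 6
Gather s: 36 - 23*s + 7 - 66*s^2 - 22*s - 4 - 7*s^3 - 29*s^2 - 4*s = -7*s^3 - 95*s^2 - 49*s + 39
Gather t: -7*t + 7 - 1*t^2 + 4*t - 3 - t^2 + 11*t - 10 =-2*t^2 + 8*t - 6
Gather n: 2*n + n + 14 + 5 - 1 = 3*n + 18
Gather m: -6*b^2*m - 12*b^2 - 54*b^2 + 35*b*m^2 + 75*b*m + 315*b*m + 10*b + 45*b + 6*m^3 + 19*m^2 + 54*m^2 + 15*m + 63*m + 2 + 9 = -66*b^2 + 55*b + 6*m^3 + m^2*(35*b + 73) + m*(-6*b^2 + 390*b + 78) + 11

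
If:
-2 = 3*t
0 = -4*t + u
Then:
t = -2/3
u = -8/3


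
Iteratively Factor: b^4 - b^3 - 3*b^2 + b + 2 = (b + 1)*(b^3 - 2*b^2 - b + 2) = (b - 1)*(b + 1)*(b^2 - b - 2) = (b - 2)*(b - 1)*(b + 1)*(b + 1)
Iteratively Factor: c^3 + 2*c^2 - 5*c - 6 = (c + 3)*(c^2 - c - 2) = (c - 2)*(c + 3)*(c + 1)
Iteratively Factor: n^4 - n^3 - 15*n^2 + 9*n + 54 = (n + 2)*(n^3 - 3*n^2 - 9*n + 27) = (n - 3)*(n + 2)*(n^2 - 9) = (n - 3)^2*(n + 2)*(n + 3)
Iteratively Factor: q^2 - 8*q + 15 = (q - 3)*(q - 5)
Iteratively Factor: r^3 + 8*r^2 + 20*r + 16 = (r + 2)*(r^2 + 6*r + 8) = (r + 2)*(r + 4)*(r + 2)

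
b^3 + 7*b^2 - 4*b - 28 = (b - 2)*(b + 2)*(b + 7)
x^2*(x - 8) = x^3 - 8*x^2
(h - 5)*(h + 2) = h^2 - 3*h - 10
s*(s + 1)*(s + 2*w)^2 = s^4 + 4*s^3*w + s^3 + 4*s^2*w^2 + 4*s^2*w + 4*s*w^2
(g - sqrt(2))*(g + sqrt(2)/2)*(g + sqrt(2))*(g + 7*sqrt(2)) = g^4 + 15*sqrt(2)*g^3/2 + 5*g^2 - 15*sqrt(2)*g - 14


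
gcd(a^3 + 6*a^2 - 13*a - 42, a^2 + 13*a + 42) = a + 7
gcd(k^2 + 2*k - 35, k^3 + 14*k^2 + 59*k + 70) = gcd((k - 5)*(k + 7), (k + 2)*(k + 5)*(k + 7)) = k + 7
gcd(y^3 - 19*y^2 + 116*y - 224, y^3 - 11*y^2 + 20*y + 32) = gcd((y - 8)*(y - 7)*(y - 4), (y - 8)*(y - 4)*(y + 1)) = y^2 - 12*y + 32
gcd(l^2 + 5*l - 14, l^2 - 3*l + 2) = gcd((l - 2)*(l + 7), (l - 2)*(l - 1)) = l - 2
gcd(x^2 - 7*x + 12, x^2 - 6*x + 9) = x - 3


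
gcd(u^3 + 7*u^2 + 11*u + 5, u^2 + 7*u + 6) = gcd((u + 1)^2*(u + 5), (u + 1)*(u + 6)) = u + 1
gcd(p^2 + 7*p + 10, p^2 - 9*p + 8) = 1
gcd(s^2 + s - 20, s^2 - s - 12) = s - 4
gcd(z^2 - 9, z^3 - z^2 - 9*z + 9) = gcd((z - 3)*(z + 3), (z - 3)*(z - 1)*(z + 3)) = z^2 - 9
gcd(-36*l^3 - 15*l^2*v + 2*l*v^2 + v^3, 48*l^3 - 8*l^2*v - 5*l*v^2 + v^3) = -12*l^2 - l*v + v^2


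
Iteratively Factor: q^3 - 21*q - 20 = (q + 4)*(q^2 - 4*q - 5) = (q + 1)*(q + 4)*(q - 5)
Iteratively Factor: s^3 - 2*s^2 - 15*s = (s)*(s^2 - 2*s - 15) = s*(s - 5)*(s + 3)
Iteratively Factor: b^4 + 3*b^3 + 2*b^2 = (b)*(b^3 + 3*b^2 + 2*b) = b*(b + 1)*(b^2 + 2*b) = b^2*(b + 1)*(b + 2)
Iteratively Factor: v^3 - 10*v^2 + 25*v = (v - 5)*(v^2 - 5*v) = v*(v - 5)*(v - 5)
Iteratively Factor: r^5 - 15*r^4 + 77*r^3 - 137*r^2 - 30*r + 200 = (r - 2)*(r^4 - 13*r^3 + 51*r^2 - 35*r - 100) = (r - 4)*(r - 2)*(r^3 - 9*r^2 + 15*r + 25) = (r - 5)*(r - 4)*(r - 2)*(r^2 - 4*r - 5) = (r - 5)*(r - 4)*(r - 2)*(r + 1)*(r - 5)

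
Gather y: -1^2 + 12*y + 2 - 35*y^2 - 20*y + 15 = -35*y^2 - 8*y + 16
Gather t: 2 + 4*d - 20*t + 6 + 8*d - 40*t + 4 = 12*d - 60*t + 12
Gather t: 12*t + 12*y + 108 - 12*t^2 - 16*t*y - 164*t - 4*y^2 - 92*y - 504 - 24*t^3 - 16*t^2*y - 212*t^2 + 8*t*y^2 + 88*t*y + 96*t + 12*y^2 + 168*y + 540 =-24*t^3 + t^2*(-16*y - 224) + t*(8*y^2 + 72*y - 56) + 8*y^2 + 88*y + 144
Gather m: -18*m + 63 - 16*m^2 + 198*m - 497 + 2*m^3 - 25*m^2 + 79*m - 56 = 2*m^3 - 41*m^2 + 259*m - 490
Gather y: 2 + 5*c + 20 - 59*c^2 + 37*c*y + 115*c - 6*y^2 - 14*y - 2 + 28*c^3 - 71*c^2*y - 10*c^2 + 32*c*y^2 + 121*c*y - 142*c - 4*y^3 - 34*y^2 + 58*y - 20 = 28*c^3 - 69*c^2 - 22*c - 4*y^3 + y^2*(32*c - 40) + y*(-71*c^2 + 158*c + 44)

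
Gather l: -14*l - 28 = -14*l - 28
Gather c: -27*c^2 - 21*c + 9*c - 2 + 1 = -27*c^2 - 12*c - 1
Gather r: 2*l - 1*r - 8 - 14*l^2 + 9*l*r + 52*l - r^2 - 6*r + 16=-14*l^2 + 54*l - r^2 + r*(9*l - 7) + 8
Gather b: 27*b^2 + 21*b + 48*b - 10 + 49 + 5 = 27*b^2 + 69*b + 44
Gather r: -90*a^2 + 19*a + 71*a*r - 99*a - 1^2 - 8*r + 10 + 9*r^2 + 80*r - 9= -90*a^2 - 80*a + 9*r^2 + r*(71*a + 72)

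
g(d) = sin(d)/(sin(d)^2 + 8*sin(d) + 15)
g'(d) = (-2*sin(d)*cos(d) - 8*cos(d))*sin(d)/(sin(d)^2 + 8*sin(d) + 15)^2 + cos(d)/(sin(d)^2 + 8*sin(d) + 15) = (cos(d)^2 + 14)*cos(d)/((sin(d) + 3)^2*(sin(d) + 5)^2)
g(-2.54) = -0.05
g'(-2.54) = -0.10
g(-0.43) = -0.04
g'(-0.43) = 0.10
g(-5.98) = 0.02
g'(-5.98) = 0.05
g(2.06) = 0.04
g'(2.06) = -0.01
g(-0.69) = -0.06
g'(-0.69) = 0.11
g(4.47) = -0.12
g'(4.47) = -0.05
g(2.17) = 0.04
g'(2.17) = -0.02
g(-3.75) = 0.03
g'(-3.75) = -0.03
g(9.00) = 0.02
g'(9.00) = -0.04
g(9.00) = 0.02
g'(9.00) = -0.04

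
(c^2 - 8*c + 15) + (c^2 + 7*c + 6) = 2*c^2 - c + 21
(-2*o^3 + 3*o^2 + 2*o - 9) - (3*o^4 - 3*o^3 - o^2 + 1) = -3*o^4 + o^3 + 4*o^2 + 2*o - 10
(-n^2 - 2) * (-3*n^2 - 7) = 3*n^4 + 13*n^2 + 14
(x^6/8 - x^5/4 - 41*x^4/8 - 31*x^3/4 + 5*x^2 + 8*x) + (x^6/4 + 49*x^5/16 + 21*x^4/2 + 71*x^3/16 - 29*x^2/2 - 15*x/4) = 3*x^6/8 + 45*x^5/16 + 43*x^4/8 - 53*x^3/16 - 19*x^2/2 + 17*x/4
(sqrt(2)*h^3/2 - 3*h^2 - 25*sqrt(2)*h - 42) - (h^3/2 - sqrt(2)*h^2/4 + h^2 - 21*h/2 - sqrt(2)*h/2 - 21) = -h^3/2 + sqrt(2)*h^3/2 - 4*h^2 + sqrt(2)*h^2/4 - 49*sqrt(2)*h/2 + 21*h/2 - 21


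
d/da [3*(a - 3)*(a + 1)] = 6*a - 6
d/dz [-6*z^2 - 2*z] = -12*z - 2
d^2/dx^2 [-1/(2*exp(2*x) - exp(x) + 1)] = (-2*(4*exp(x) - 1)^2*exp(x) + (8*exp(x) - 1)*(2*exp(2*x) - exp(x) + 1))*exp(x)/(2*exp(2*x) - exp(x) + 1)^3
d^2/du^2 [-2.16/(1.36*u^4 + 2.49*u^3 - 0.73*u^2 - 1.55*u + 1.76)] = ((35.2512*u^2 + 32.2704*u - 3.1536)*(1.36*u^4 + 2.49*u^3 - 0.73*u^2 - 1.55*u + 1.76) - 2.16*(5.44*u^3 + 7.47*u^2 - 1.46*u - 1.55)*(10.88*u^3 + 14.94*u^2 - 2.92*u - 3.1))/(1.36*u^4 + 2.49*u^3 - 0.73*u^2 - 1.55*u + 1.76)^3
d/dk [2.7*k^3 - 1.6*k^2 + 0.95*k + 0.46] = 8.1*k^2 - 3.2*k + 0.95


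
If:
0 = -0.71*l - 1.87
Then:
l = -2.63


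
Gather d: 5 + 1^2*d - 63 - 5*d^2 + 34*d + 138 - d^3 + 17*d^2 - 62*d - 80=-d^3 + 12*d^2 - 27*d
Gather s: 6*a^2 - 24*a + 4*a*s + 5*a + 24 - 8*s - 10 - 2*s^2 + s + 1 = 6*a^2 - 19*a - 2*s^2 + s*(4*a - 7) + 15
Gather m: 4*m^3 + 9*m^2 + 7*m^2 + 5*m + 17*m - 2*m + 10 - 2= 4*m^3 + 16*m^2 + 20*m + 8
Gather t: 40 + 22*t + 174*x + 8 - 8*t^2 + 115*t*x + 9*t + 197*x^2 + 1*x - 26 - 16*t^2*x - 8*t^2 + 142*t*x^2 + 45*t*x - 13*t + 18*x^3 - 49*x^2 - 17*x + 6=t^2*(-16*x - 16) + t*(142*x^2 + 160*x + 18) + 18*x^3 + 148*x^2 + 158*x + 28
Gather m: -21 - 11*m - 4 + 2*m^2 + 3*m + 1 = 2*m^2 - 8*m - 24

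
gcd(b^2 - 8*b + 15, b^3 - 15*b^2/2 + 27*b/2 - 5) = b - 5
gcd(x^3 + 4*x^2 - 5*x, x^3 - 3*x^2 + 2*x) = x^2 - x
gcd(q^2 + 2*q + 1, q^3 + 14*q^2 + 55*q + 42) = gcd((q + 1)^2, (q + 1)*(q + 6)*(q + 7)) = q + 1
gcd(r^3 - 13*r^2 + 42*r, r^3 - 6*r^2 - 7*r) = r^2 - 7*r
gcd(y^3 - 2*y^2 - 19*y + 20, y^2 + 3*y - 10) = 1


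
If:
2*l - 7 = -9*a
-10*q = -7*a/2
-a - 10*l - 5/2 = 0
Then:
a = 75/88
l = -59/176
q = 105/352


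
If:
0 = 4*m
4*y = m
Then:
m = 0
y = 0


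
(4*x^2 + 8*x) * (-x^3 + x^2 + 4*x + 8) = -4*x^5 - 4*x^4 + 24*x^3 + 64*x^2 + 64*x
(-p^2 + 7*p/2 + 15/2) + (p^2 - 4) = 7*p/2 + 7/2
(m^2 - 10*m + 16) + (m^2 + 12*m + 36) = 2*m^2 + 2*m + 52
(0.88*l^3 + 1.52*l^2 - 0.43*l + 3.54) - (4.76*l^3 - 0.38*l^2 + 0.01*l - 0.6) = -3.88*l^3 + 1.9*l^2 - 0.44*l + 4.14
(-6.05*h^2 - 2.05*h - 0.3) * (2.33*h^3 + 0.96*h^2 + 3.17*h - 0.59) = -14.0965*h^5 - 10.5845*h^4 - 21.8455*h^3 - 3.217*h^2 + 0.2585*h + 0.177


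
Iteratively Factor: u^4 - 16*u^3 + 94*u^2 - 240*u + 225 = (u - 3)*(u^3 - 13*u^2 + 55*u - 75) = (u - 5)*(u - 3)*(u^2 - 8*u + 15) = (u - 5)*(u - 3)^2*(u - 5)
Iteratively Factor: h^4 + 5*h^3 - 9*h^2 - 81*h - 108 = (h + 3)*(h^3 + 2*h^2 - 15*h - 36) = (h + 3)^2*(h^2 - h - 12) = (h + 3)^3*(h - 4)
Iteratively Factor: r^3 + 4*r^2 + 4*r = (r)*(r^2 + 4*r + 4) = r*(r + 2)*(r + 2)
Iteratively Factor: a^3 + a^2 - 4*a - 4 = (a + 2)*(a^2 - a - 2) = (a + 1)*(a + 2)*(a - 2)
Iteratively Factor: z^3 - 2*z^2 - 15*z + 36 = (z + 4)*(z^2 - 6*z + 9) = (z - 3)*(z + 4)*(z - 3)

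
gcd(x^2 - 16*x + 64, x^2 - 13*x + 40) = x - 8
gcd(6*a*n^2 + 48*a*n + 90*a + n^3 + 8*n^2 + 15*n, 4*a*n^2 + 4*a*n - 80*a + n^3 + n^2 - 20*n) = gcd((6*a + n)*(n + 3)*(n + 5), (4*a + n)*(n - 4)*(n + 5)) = n + 5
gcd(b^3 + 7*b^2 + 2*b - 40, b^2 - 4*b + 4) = b - 2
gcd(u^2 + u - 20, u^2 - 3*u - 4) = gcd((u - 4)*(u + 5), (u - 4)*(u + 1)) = u - 4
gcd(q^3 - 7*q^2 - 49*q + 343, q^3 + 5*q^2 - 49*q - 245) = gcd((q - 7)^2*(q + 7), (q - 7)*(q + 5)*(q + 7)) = q^2 - 49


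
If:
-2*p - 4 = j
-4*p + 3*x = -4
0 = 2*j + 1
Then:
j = -1/2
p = -7/4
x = -11/3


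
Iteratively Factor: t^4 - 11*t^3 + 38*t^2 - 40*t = (t - 2)*(t^3 - 9*t^2 + 20*t) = (t - 4)*(t - 2)*(t^2 - 5*t) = (t - 5)*(t - 4)*(t - 2)*(t)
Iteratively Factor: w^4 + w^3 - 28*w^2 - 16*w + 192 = (w + 4)*(w^3 - 3*w^2 - 16*w + 48) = (w - 3)*(w + 4)*(w^2 - 16) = (w - 4)*(w - 3)*(w + 4)*(w + 4)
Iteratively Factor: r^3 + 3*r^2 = (r)*(r^2 + 3*r) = r^2*(r + 3)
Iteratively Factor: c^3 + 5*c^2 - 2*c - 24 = (c - 2)*(c^2 + 7*c + 12) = (c - 2)*(c + 4)*(c + 3)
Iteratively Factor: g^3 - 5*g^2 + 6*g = (g)*(g^2 - 5*g + 6) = g*(g - 2)*(g - 3)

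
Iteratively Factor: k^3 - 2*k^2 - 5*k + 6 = (k + 2)*(k^2 - 4*k + 3) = (k - 3)*(k + 2)*(k - 1)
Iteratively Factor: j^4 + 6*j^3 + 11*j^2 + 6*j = (j + 2)*(j^3 + 4*j^2 + 3*j) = j*(j + 2)*(j^2 + 4*j + 3) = j*(j + 1)*(j + 2)*(j + 3)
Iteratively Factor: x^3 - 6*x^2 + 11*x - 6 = (x - 3)*(x^2 - 3*x + 2) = (x - 3)*(x - 2)*(x - 1)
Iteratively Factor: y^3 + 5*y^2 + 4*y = (y)*(y^2 + 5*y + 4) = y*(y + 4)*(y + 1)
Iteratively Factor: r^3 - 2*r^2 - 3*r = (r)*(r^2 - 2*r - 3) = r*(r - 3)*(r + 1)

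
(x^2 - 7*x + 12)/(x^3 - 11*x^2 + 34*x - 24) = (x - 3)/(x^2 - 7*x + 6)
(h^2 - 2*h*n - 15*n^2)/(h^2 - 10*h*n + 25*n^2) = (h + 3*n)/(h - 5*n)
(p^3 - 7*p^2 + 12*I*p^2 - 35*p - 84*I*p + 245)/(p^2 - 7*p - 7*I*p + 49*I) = (p^2 + 12*I*p - 35)/(p - 7*I)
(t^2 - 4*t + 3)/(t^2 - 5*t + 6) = (t - 1)/(t - 2)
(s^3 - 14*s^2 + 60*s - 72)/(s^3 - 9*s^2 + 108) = (s - 2)/(s + 3)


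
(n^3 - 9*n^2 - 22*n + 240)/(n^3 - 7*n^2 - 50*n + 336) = (n + 5)/(n + 7)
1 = 1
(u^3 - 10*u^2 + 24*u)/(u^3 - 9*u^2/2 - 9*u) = 2*(u - 4)/(2*u + 3)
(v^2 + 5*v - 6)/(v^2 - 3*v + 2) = (v + 6)/(v - 2)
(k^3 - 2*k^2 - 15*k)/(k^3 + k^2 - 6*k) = (k - 5)/(k - 2)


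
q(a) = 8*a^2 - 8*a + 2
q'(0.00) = -8.00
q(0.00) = 2.00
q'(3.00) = 40.00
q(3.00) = 50.00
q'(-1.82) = -37.12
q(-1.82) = 43.06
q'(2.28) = 28.48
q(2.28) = 25.35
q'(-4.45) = -79.20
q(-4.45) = 196.02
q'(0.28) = -3.52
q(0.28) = 0.39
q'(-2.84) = -53.44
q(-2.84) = 89.24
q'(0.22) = -4.48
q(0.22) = 0.63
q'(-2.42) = -46.72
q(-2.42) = 68.21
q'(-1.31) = -28.96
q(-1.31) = 26.21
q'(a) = 16*a - 8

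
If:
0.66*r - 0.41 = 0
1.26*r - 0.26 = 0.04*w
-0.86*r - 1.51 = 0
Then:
No Solution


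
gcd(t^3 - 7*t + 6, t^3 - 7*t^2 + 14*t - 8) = t^2 - 3*t + 2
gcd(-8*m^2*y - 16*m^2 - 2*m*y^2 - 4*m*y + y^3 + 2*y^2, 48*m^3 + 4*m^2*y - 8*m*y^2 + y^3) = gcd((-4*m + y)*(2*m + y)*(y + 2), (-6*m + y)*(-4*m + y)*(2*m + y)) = -8*m^2 - 2*m*y + y^2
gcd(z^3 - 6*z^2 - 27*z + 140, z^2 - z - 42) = z - 7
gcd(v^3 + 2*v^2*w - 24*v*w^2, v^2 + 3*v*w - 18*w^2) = v + 6*w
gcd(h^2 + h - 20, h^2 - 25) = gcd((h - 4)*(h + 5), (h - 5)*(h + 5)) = h + 5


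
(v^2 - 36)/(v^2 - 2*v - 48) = (v - 6)/(v - 8)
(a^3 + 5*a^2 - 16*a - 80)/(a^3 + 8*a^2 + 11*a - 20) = (a - 4)/(a - 1)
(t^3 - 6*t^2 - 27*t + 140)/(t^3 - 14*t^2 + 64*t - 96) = (t^2 - 2*t - 35)/(t^2 - 10*t + 24)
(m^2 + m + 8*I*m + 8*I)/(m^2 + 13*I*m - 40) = (m + 1)/(m + 5*I)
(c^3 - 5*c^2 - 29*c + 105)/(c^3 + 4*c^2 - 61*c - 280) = (c^2 - 10*c + 21)/(c^2 - c - 56)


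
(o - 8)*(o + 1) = o^2 - 7*o - 8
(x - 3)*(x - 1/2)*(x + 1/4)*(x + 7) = x^4 + 15*x^3/4 - 177*x^2/8 + 19*x/4 + 21/8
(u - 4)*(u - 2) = u^2 - 6*u + 8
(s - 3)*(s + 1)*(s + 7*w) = s^3 + 7*s^2*w - 2*s^2 - 14*s*w - 3*s - 21*w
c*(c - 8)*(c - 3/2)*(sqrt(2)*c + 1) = sqrt(2)*c^4 - 19*sqrt(2)*c^3/2 + c^3 - 19*c^2/2 + 12*sqrt(2)*c^2 + 12*c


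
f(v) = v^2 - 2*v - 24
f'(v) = 2*v - 2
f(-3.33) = -6.25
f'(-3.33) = -8.66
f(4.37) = -13.64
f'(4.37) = 6.74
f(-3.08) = -8.35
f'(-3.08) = -8.16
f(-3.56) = -4.21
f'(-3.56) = -9.12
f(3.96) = -16.24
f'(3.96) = 5.92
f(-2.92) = -9.63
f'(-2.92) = -7.84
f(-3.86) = -1.38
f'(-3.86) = -9.72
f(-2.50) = -12.75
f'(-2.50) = -7.00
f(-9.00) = 75.00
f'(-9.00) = -20.00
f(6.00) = 0.00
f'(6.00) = 10.00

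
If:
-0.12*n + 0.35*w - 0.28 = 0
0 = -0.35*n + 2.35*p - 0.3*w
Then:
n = 2.91666666666667*w - 2.33333333333333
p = 0.562056737588652*w - 0.347517730496454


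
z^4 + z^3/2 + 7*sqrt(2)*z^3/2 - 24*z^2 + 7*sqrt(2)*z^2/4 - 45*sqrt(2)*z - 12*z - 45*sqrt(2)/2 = (z + 1/2)*(z - 3*sqrt(2))*(z + 3*sqrt(2)/2)*(z + 5*sqrt(2))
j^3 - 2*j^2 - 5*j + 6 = (j - 3)*(j - 1)*(j + 2)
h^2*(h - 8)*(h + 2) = h^4 - 6*h^3 - 16*h^2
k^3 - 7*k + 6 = (k - 2)*(k - 1)*(k + 3)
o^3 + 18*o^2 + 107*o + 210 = (o + 5)*(o + 6)*(o + 7)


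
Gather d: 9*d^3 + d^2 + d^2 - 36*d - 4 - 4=9*d^3 + 2*d^2 - 36*d - 8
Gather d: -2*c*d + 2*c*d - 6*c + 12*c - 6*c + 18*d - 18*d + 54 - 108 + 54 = 0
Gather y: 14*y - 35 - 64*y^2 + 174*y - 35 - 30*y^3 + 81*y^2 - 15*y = -30*y^3 + 17*y^2 + 173*y - 70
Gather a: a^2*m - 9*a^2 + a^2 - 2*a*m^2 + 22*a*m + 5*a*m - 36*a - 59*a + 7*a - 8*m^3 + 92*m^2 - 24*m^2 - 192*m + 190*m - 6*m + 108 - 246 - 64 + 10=a^2*(m - 8) + a*(-2*m^2 + 27*m - 88) - 8*m^3 + 68*m^2 - 8*m - 192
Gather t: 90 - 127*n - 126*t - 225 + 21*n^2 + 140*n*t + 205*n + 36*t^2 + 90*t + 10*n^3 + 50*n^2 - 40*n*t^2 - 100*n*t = 10*n^3 + 71*n^2 + 78*n + t^2*(36 - 40*n) + t*(40*n - 36) - 135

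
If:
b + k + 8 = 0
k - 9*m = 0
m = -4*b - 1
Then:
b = -1/35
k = -279/35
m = -31/35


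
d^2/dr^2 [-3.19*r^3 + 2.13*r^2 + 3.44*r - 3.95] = 4.26 - 19.14*r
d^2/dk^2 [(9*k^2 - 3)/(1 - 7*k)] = 276/(343*k^3 - 147*k^2 + 21*k - 1)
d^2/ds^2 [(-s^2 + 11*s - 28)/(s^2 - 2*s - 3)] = 2*(9*s^3 - 93*s^2 + 267*s - 271)/(s^6 - 6*s^5 + 3*s^4 + 28*s^3 - 9*s^2 - 54*s - 27)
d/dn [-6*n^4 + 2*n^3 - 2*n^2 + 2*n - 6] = -24*n^3 + 6*n^2 - 4*n + 2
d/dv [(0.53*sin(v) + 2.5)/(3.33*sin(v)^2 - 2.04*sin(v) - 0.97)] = (-1.7649*sin(v)^2 - 16.65*sin(v) + 4.5859)*cos(v)/(11.0889*sin(v)^4 - 13.5864*sin(v)^3 - 2.2986*sin(v)^2 + 3.9576*sin(v) + 0.9409)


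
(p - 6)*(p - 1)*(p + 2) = p^3 - 5*p^2 - 8*p + 12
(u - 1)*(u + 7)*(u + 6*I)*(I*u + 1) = I*u^4 - 5*u^3 + 6*I*u^3 - 30*u^2 - I*u^2 + 35*u + 36*I*u - 42*I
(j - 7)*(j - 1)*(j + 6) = j^3 - 2*j^2 - 41*j + 42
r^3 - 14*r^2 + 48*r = r*(r - 8)*(r - 6)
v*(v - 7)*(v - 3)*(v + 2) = v^4 - 8*v^3 + v^2 + 42*v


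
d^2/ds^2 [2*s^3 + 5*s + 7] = 12*s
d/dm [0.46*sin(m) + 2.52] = 0.46*cos(m)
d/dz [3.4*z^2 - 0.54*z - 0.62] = 6.8*z - 0.54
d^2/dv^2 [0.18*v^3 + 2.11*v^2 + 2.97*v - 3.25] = 1.08*v + 4.22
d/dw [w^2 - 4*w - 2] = 2*w - 4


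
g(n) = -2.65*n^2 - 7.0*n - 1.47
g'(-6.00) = 24.80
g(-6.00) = -54.87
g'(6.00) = -38.80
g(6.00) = -138.87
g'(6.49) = -41.40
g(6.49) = -158.52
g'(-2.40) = 5.72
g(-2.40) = 0.07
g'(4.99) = -33.45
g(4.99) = -102.39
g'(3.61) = -26.13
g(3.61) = -61.28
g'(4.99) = -33.45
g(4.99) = -102.39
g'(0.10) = -7.53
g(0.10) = -2.20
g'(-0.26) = -5.62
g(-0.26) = 0.17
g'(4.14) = -28.94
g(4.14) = -75.87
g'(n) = -5.3*n - 7.0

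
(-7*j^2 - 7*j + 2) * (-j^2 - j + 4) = 7*j^4 + 14*j^3 - 23*j^2 - 30*j + 8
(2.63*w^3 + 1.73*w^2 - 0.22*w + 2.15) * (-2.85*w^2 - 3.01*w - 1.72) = -7.4955*w^5 - 12.8468*w^4 - 9.1039*w^3 - 8.4409*w^2 - 6.0931*w - 3.698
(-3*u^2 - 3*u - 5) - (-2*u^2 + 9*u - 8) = -u^2 - 12*u + 3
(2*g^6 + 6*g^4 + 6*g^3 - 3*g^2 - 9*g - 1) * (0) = 0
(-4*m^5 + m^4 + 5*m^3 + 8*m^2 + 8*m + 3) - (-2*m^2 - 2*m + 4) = -4*m^5 + m^4 + 5*m^3 + 10*m^2 + 10*m - 1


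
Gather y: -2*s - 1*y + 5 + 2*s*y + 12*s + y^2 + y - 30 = 2*s*y + 10*s + y^2 - 25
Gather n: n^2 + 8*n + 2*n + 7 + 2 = n^2 + 10*n + 9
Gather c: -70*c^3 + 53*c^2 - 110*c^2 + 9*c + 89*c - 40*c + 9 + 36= -70*c^3 - 57*c^2 + 58*c + 45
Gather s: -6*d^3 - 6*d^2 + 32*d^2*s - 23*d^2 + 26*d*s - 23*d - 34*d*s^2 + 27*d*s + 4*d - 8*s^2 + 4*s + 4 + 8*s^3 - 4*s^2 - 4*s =-6*d^3 - 29*d^2 - 19*d + 8*s^3 + s^2*(-34*d - 12) + s*(32*d^2 + 53*d) + 4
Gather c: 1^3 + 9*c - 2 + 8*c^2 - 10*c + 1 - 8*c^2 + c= 0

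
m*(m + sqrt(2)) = m^2 + sqrt(2)*m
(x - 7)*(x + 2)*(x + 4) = x^3 - x^2 - 34*x - 56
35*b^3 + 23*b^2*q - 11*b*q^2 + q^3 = (-7*b + q)*(-5*b + q)*(b + q)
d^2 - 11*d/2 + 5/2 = (d - 5)*(d - 1/2)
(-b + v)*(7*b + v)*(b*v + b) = -7*b^3*v - 7*b^3 + 6*b^2*v^2 + 6*b^2*v + b*v^3 + b*v^2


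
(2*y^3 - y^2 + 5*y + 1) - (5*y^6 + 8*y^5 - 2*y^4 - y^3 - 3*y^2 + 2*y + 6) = -5*y^6 - 8*y^5 + 2*y^4 + 3*y^3 + 2*y^2 + 3*y - 5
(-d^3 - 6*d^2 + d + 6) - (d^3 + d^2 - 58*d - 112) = -2*d^3 - 7*d^2 + 59*d + 118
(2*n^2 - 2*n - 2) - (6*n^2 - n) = -4*n^2 - n - 2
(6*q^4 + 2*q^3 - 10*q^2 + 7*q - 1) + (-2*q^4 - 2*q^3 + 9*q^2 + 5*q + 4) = 4*q^4 - q^2 + 12*q + 3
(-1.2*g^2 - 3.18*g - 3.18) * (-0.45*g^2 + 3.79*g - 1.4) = 0.54*g^4 - 3.117*g^3 - 8.9412*g^2 - 7.6002*g + 4.452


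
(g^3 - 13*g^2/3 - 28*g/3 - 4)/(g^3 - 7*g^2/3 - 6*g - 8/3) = (g - 6)/(g - 4)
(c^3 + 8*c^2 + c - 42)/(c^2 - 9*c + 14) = (c^2 + 10*c + 21)/(c - 7)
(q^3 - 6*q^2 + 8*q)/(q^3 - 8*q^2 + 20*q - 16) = q/(q - 2)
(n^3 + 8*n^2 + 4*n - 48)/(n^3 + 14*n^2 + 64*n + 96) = (n - 2)/(n + 4)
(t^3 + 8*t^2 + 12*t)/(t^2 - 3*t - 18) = t*(t^2 + 8*t + 12)/(t^2 - 3*t - 18)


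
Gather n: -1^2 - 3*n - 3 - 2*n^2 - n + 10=-2*n^2 - 4*n + 6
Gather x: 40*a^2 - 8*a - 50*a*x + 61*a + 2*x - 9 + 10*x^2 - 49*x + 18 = 40*a^2 + 53*a + 10*x^2 + x*(-50*a - 47) + 9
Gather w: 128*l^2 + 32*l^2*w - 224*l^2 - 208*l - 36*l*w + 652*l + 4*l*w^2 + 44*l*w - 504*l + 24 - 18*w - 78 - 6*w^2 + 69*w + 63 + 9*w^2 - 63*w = -96*l^2 - 60*l + w^2*(4*l + 3) + w*(32*l^2 + 8*l - 12) + 9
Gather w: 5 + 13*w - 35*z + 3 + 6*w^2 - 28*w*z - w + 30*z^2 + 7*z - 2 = 6*w^2 + w*(12 - 28*z) + 30*z^2 - 28*z + 6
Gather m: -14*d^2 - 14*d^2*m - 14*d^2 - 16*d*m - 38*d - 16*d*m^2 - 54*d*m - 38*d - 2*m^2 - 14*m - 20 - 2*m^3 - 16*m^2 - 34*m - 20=-28*d^2 - 76*d - 2*m^3 + m^2*(-16*d - 18) + m*(-14*d^2 - 70*d - 48) - 40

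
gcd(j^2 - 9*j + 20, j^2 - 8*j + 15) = j - 5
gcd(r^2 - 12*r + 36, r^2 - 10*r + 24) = r - 6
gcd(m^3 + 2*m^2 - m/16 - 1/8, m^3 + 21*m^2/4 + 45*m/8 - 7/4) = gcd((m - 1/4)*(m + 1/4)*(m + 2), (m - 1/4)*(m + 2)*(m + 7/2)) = m^2 + 7*m/4 - 1/2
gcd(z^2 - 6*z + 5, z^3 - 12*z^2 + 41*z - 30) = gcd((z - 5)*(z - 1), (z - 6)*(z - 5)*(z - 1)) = z^2 - 6*z + 5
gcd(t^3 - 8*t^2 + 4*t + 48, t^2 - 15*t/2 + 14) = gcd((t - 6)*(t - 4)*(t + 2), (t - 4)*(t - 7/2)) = t - 4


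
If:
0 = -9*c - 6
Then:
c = -2/3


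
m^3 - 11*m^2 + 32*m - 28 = (m - 7)*(m - 2)^2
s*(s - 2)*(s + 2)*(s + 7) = s^4 + 7*s^3 - 4*s^2 - 28*s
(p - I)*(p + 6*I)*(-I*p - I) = -I*p^3 + 5*p^2 - I*p^2 + 5*p - 6*I*p - 6*I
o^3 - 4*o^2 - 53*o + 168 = (o - 8)*(o - 3)*(o + 7)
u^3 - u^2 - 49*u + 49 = (u - 7)*(u - 1)*(u + 7)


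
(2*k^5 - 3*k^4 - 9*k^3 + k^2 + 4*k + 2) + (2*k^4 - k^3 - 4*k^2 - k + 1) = 2*k^5 - k^4 - 10*k^3 - 3*k^2 + 3*k + 3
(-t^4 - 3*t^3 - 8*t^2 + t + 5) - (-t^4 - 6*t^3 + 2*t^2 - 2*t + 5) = 3*t^3 - 10*t^2 + 3*t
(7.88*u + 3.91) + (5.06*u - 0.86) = 12.94*u + 3.05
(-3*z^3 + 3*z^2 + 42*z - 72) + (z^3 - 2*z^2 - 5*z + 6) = -2*z^3 + z^2 + 37*z - 66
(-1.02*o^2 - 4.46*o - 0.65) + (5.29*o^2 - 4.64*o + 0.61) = 4.27*o^2 - 9.1*o - 0.04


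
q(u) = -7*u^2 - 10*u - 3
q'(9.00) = -136.00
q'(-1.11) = 5.54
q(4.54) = -192.68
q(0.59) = -11.34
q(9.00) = -660.00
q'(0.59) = -18.26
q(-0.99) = 0.04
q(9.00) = -660.00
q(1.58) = -36.27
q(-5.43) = -155.09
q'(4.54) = -73.56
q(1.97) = -49.87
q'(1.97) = -37.58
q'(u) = -14*u - 10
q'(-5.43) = 66.02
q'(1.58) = -32.12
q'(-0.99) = 3.86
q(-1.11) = -0.52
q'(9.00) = -136.00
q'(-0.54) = -2.44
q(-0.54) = 0.36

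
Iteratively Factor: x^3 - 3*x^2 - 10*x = (x + 2)*(x^2 - 5*x) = (x - 5)*(x + 2)*(x)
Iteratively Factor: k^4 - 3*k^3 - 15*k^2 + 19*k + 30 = (k + 1)*(k^3 - 4*k^2 - 11*k + 30) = (k + 1)*(k + 3)*(k^2 - 7*k + 10) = (k - 5)*(k + 1)*(k + 3)*(k - 2)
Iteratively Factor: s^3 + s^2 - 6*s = (s - 2)*(s^2 + 3*s) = (s - 2)*(s + 3)*(s)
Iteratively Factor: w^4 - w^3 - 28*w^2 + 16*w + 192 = (w + 3)*(w^3 - 4*w^2 - 16*w + 64) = (w - 4)*(w + 3)*(w^2 - 16) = (w - 4)*(w + 3)*(w + 4)*(w - 4)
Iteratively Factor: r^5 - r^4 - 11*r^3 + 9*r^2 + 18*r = (r - 3)*(r^4 + 2*r^3 - 5*r^2 - 6*r) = (r - 3)*(r + 1)*(r^3 + r^2 - 6*r) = (r - 3)*(r - 2)*(r + 1)*(r^2 + 3*r) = r*(r - 3)*(r - 2)*(r + 1)*(r + 3)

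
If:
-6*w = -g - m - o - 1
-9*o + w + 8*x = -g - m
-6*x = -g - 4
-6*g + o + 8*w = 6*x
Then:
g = 6*x - 4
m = 1592*x/87 - 997/87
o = 358*x/87 - 176/87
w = 412*x/87 - 239/87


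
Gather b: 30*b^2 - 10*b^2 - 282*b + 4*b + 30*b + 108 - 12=20*b^2 - 248*b + 96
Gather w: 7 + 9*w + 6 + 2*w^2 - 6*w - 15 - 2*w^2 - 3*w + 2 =0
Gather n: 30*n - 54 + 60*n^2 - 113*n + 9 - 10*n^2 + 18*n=50*n^2 - 65*n - 45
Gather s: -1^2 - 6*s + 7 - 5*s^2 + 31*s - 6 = -5*s^2 + 25*s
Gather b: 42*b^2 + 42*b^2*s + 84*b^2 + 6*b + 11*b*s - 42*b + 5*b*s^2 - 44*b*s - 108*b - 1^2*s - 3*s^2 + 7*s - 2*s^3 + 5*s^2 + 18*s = b^2*(42*s + 126) + b*(5*s^2 - 33*s - 144) - 2*s^3 + 2*s^2 + 24*s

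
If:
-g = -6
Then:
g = 6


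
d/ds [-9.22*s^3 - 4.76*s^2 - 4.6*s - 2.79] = -27.66*s^2 - 9.52*s - 4.6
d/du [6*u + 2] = 6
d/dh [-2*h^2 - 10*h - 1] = -4*h - 10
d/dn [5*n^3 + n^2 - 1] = n*(15*n + 2)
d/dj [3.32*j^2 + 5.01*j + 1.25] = 6.64*j + 5.01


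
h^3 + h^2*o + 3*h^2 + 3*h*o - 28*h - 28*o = (h - 4)*(h + 7)*(h + o)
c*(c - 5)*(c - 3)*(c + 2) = c^4 - 6*c^3 - c^2 + 30*c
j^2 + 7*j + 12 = (j + 3)*(j + 4)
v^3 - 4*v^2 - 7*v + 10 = (v - 5)*(v - 1)*(v + 2)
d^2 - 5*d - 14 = (d - 7)*(d + 2)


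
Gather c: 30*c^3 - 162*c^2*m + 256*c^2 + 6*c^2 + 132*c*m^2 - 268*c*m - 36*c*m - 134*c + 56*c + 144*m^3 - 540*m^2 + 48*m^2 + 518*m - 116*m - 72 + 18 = 30*c^3 + c^2*(262 - 162*m) + c*(132*m^2 - 304*m - 78) + 144*m^3 - 492*m^2 + 402*m - 54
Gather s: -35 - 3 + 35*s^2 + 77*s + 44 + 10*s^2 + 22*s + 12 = 45*s^2 + 99*s + 18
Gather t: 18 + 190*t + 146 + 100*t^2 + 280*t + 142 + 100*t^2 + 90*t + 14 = 200*t^2 + 560*t + 320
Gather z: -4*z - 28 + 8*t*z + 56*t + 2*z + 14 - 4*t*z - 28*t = 28*t + z*(4*t - 2) - 14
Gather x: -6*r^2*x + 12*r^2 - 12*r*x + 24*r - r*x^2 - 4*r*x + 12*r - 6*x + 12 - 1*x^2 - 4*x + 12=12*r^2 + 36*r + x^2*(-r - 1) + x*(-6*r^2 - 16*r - 10) + 24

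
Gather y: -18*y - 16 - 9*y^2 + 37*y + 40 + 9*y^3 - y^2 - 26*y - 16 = 9*y^3 - 10*y^2 - 7*y + 8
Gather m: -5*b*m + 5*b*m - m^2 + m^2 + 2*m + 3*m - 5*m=0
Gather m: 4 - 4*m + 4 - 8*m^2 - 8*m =-8*m^2 - 12*m + 8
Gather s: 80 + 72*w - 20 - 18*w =54*w + 60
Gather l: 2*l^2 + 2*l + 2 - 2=2*l^2 + 2*l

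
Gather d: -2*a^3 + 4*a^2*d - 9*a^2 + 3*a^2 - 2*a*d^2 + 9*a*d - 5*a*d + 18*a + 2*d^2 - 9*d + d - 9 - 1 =-2*a^3 - 6*a^2 + 18*a + d^2*(2 - 2*a) + d*(4*a^2 + 4*a - 8) - 10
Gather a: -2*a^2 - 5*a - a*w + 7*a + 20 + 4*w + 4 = -2*a^2 + a*(2 - w) + 4*w + 24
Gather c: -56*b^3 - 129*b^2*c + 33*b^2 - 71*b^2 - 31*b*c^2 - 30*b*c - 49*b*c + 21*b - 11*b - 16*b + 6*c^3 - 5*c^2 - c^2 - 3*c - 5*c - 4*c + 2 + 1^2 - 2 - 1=-56*b^3 - 38*b^2 - 6*b + 6*c^3 + c^2*(-31*b - 6) + c*(-129*b^2 - 79*b - 12)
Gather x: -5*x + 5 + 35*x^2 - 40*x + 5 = 35*x^2 - 45*x + 10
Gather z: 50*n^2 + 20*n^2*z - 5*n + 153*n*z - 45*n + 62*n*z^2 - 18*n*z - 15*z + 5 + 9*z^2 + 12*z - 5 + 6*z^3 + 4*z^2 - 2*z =50*n^2 - 50*n + 6*z^3 + z^2*(62*n + 13) + z*(20*n^2 + 135*n - 5)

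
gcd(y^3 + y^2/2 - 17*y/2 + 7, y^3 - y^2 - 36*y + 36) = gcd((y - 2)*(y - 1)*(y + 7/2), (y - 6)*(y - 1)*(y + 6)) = y - 1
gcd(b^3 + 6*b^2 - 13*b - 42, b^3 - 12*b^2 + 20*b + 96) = b + 2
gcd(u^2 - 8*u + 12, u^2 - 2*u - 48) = 1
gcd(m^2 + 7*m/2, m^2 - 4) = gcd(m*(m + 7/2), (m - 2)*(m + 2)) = 1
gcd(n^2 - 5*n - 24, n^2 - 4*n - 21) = n + 3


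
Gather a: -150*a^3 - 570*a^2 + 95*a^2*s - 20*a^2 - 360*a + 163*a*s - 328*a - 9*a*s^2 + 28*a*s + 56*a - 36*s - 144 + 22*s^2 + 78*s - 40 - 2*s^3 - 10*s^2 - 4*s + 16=-150*a^3 + a^2*(95*s - 590) + a*(-9*s^2 + 191*s - 632) - 2*s^3 + 12*s^2 + 38*s - 168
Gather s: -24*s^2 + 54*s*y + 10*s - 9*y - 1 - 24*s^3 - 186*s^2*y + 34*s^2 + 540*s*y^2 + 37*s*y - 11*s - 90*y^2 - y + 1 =-24*s^3 + s^2*(10 - 186*y) + s*(540*y^2 + 91*y - 1) - 90*y^2 - 10*y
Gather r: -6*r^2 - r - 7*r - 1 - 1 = -6*r^2 - 8*r - 2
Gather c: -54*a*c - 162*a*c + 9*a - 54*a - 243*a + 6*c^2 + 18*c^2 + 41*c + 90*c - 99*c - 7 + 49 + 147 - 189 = -288*a + 24*c^2 + c*(32 - 216*a)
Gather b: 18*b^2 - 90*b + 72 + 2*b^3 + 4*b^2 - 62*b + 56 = 2*b^3 + 22*b^2 - 152*b + 128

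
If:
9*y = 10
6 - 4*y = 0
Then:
No Solution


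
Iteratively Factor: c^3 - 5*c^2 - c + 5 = (c + 1)*(c^2 - 6*c + 5) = (c - 5)*(c + 1)*(c - 1)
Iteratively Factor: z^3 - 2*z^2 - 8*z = (z)*(z^2 - 2*z - 8) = z*(z + 2)*(z - 4)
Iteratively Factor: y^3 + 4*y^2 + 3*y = (y)*(y^2 + 4*y + 3) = y*(y + 1)*(y + 3)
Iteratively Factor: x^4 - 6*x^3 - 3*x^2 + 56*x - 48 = (x - 1)*(x^3 - 5*x^2 - 8*x + 48) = (x - 1)*(x + 3)*(x^2 - 8*x + 16) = (x - 4)*(x - 1)*(x + 3)*(x - 4)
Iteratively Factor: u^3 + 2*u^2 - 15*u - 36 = (u + 3)*(u^2 - u - 12) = (u + 3)^2*(u - 4)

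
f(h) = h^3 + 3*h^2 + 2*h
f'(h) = 3*h^2 + 6*h + 2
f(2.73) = 48.17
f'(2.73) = 40.74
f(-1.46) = 0.36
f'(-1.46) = -0.37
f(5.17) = 228.72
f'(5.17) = 113.21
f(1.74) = 17.83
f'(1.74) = 21.52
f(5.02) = 212.15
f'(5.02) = 107.72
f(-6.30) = -143.58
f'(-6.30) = 83.27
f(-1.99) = 0.02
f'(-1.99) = 1.94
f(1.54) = 13.85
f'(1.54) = 18.35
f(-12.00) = -1320.00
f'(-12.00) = 362.00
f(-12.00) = -1320.00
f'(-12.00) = 362.00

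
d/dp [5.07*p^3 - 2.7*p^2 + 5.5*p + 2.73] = 15.21*p^2 - 5.4*p + 5.5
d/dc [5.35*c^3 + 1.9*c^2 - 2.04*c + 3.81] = 16.05*c^2 + 3.8*c - 2.04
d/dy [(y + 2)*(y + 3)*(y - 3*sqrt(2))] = 3*y^2 - 6*sqrt(2)*y + 10*y - 15*sqrt(2) + 6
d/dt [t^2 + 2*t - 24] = 2*t + 2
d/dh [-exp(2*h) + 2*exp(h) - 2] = 2*(1 - exp(h))*exp(h)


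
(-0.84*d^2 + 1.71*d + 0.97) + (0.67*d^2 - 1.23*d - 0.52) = -0.17*d^2 + 0.48*d + 0.45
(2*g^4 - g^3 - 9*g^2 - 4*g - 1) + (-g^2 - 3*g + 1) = 2*g^4 - g^3 - 10*g^2 - 7*g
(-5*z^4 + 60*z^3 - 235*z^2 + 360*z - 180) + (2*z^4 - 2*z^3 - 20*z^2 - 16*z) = -3*z^4 + 58*z^3 - 255*z^2 + 344*z - 180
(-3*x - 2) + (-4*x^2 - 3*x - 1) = -4*x^2 - 6*x - 3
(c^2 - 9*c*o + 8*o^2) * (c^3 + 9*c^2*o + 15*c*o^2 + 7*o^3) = c^5 - 58*c^3*o^2 - 56*c^2*o^3 + 57*c*o^4 + 56*o^5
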